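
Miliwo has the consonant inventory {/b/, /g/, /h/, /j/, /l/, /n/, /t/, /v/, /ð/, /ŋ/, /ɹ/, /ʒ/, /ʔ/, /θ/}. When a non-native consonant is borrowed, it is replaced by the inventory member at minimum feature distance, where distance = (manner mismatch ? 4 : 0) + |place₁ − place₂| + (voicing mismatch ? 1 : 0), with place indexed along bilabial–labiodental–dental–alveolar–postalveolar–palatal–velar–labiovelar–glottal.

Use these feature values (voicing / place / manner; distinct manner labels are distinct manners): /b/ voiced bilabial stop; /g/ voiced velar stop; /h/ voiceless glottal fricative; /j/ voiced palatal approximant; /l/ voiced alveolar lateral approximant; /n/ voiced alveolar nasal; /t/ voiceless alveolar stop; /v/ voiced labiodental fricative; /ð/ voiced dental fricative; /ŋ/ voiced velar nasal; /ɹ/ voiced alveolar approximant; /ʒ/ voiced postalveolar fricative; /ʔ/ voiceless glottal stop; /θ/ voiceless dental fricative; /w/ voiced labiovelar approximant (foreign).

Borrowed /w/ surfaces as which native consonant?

j

/j/ is closest: same manner (approximant), place distance 2 (labiovelar→palatal), same voicing; total 2. Next closest is /ɹ/ at distance 4.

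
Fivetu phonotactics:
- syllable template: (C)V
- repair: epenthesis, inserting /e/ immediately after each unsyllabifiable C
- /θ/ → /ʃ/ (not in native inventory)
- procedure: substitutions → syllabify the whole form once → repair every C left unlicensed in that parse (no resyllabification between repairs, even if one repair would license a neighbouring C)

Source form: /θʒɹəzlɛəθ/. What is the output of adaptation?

ʃeʒeɹəzelɛəʃe

Substitution: /θ/ → /ʃ/, giving /ʃʒɹəzlɛəʃ/.
Syllabifying with onset maximization leaves /ʃ/, /ʒ/, /z/, /ʃ/ stranded (no codas are permitted; onsets are limited to one consonant).
Each unlicensed consonant becomes the onset of a new syllable: /ʃ/ → /ʃe/, /ʒ/ → /ʒe/, /z/ → /ze/, /ʃ/ → /ʃe/.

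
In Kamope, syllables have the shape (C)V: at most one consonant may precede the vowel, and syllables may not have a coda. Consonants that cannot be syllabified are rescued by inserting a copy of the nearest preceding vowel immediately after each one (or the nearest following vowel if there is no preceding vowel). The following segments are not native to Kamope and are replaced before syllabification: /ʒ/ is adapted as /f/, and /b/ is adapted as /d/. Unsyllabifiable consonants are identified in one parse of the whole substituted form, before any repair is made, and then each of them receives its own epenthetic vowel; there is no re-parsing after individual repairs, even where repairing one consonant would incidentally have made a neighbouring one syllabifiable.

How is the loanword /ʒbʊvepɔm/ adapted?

fʊdʊvepɔmɔ

Substitution: /ʒ/ → /f/, /b/ → /d/, giving /fdʊvepɔm/.
Under (C)V, the unsyllabifiable consonants are /f/, /m/ (no codas are permitted; onsets are limited to one consonant).
Epenthesis after each stranded consonant: /f/ → /fʊ/, /m/ → /mɔ/.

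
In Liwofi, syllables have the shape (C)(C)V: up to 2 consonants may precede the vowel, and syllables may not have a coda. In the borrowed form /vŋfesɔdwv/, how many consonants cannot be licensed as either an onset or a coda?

Syllabifying with onset maximization leaves /v/, /d/, /w/, /v/ stranded (no codas are permitted; onsets may contain at most 2 consonants).

4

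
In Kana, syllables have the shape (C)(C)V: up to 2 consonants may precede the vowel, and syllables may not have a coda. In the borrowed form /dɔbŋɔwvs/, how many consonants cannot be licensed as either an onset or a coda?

3

Under (C)(C)V, the unsyllabifiable consonants are /w/, /v/, /s/ (no codas are permitted; onsets may contain at most 2 consonants).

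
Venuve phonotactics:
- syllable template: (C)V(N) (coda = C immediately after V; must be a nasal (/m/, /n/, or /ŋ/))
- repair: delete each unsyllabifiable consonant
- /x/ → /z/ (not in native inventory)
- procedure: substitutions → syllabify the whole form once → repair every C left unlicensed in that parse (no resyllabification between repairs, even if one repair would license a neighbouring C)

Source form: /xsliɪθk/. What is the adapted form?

liɪ

Substitution: /x/ → /z/, giving /zsliɪθk/.
Syllabifying with onset maximization leaves /z/, /s/, /θ/, /k/ stranded (only a nasal (/m/, /n/, or /ŋ/) is licensed in coda position; onsets are limited to one consonant).
Deletion applies to /z/, /s/, /θ/, /k/.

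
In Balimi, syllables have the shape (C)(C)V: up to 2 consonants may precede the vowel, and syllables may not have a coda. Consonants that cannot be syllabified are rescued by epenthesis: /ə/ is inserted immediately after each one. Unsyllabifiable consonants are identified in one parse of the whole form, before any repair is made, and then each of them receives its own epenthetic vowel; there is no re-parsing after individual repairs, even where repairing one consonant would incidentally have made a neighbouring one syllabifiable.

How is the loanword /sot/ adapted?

The consonants /t/ cannot be parsed into a legal (C)(C)V syllable (no codas are permitted; onsets may contain at most 2 consonants).
Each unlicensed consonant becomes the onset of a new syllable: /t/ → /tə/.

sotə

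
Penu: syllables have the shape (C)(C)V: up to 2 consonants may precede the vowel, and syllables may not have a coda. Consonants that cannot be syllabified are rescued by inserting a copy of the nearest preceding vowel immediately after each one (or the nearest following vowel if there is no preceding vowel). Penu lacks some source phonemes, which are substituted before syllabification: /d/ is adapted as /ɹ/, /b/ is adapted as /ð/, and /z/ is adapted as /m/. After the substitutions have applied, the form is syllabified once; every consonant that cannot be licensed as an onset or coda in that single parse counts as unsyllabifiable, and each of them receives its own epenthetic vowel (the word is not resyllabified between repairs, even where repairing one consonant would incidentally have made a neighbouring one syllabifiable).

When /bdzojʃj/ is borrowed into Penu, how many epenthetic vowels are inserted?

After substitution the input is /ðɹmojʃj/.
The unsyllabifiable consonants are /ð/, /j/, /ʃ/, /j/; each receives one epenthetic vowel.

4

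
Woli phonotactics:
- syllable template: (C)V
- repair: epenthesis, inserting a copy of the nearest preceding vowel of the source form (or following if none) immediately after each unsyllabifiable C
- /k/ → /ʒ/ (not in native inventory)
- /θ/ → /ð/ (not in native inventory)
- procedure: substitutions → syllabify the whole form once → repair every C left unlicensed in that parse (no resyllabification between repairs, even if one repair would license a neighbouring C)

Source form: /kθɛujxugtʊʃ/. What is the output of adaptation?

Substitution: /k/ → /ʒ/, /θ/ → /ð/, giving /ʒðɛujxugtʊʃ/.
Syllabifying with onset maximization leaves /ʒ/, /j/, /g/, /ʃ/ stranded (no codas are permitted; onsets are limited to one consonant).
Each unlicensed consonant becomes the onset of a new syllable: /ʒ/ → /ʒɛ/, /j/ → /ju/, /g/ → /gu/, /ʃ/ → /ʃʊ/.

ʒɛðɛujuxugutʊʃʊ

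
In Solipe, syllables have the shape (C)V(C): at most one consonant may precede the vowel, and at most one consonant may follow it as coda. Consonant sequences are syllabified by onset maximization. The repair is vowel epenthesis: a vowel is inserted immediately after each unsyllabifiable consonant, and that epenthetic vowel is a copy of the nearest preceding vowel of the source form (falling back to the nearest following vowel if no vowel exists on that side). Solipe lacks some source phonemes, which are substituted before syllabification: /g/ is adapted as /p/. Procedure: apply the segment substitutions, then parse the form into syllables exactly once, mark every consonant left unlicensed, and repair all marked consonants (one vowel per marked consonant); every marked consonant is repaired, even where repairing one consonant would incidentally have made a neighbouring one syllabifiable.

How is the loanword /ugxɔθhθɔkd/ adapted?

Substitution: /g/ → /p/, giving /upxɔθhθɔkd/.
The consonants /h/, /d/ cannot be parsed into a legal (C)V(C) syllable (at most one coda consonant is licensed; onsets are limited to one consonant).
Epenthesis after each stranded consonant: /h/ → /hɔ/, /d/ → /dɔ/.

upxɔθhɔθɔkdɔ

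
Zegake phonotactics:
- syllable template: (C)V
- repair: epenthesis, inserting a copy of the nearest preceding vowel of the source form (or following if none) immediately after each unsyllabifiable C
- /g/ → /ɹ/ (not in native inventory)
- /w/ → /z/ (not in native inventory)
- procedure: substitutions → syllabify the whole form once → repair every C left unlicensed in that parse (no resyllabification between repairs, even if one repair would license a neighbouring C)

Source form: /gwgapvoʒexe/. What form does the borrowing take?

ɹazaɹapavoʒexe

Substitution: /g/ → /ɹ/, /w/ → /z/, giving /ɹzɹapvoʒexe/.
Syllabifying with onset maximization leaves /ɹ/, /z/, /p/ stranded (no codas are permitted; onsets are limited to one consonant).
Epenthesis after each stranded consonant: /ɹ/ → /ɹa/, /z/ → /za/, /p/ → /pa/.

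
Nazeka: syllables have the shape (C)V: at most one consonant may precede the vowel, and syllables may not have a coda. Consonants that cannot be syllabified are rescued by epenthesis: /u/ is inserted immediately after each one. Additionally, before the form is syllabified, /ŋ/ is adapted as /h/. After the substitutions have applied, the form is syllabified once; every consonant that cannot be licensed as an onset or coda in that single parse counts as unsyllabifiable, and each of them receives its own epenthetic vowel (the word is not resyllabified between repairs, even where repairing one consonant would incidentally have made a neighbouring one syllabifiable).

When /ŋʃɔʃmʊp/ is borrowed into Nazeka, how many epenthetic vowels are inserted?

After substitution the input is /hʃɔʃmʊp/.
The unsyllabifiable consonants are /h/, /ʃ/, /p/; each receives one epenthetic vowel.

3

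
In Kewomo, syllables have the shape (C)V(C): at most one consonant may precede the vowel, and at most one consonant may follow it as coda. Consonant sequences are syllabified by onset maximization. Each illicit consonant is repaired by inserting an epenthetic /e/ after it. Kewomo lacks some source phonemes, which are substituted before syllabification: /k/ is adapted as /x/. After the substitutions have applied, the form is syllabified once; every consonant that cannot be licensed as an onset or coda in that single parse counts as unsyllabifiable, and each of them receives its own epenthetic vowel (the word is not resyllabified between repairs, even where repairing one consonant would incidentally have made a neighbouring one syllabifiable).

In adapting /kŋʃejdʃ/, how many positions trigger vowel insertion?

After substitution the input is /xŋʃejdʃ/.
The unsyllabifiable consonants are /x/, /ŋ/, /d/, /ʃ/; each receives one epenthetic vowel.

4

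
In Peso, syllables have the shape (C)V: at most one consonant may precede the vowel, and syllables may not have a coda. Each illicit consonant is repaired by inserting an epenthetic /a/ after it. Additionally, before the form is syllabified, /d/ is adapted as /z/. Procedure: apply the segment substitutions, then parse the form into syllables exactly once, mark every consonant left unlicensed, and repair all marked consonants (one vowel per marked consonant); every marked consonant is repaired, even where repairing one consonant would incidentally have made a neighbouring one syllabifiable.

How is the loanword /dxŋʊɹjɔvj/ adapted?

Substitution: /d/ → /z/, giving /zxŋʊɹjɔvj/.
Syllabifying with onset maximization leaves /z/, /x/, /ɹ/, /v/, /j/ stranded (no codas are permitted; onsets are limited to one consonant).
Inserting the epenthetic vowel yields /z/ → /za/, /x/ → /xa/, /ɹ/ → /ɹa/, /v/ → /va/, /j/ → /ja/.

zaxaŋʊɹajɔvaja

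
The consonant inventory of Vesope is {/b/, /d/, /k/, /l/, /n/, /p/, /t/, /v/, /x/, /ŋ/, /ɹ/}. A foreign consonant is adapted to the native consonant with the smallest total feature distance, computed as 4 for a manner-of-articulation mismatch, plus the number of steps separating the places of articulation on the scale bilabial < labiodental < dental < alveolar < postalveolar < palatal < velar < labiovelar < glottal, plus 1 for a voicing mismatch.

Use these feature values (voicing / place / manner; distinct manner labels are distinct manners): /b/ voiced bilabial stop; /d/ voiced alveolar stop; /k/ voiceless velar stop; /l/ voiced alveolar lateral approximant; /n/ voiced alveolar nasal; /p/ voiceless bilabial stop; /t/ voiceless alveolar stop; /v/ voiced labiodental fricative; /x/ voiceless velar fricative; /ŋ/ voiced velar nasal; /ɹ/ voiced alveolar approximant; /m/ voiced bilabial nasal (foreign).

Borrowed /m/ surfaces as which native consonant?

n

/n/ is closest: same manner (nasal), place distance 3 (bilabial→alveolar), same voicing; total 3. Next closest is /b/ at distance 4.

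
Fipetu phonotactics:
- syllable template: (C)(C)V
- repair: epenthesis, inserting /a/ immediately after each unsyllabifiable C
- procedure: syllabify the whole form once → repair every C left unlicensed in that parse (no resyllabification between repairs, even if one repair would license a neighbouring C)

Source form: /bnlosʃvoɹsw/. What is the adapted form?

Syllabifying with onset maximization leaves /b/, /s/, /ɹ/, /s/, /w/ stranded (no codas are permitted; onsets may contain at most 2 consonants).
Epenthesis after each stranded consonant: /b/ → /ba/, /s/ → /sa/, /ɹ/ → /ɹa/, /s/ → /sa/, /w/ → /wa/.

banlosaʃvoɹasawa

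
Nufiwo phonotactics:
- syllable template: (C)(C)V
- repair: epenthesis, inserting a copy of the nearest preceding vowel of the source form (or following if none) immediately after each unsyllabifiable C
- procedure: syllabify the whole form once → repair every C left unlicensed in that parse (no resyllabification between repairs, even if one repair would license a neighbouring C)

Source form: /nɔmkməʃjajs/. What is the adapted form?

The consonants /m/, /j/, /s/ cannot be parsed into a legal (C)(C)V syllable (no codas are permitted; onsets may contain at most 2 consonants).
Inserting the epenthetic vowel yields /m/ → /mɔ/, /j/ → /ja/, /s/ → /sa/.

nɔmɔkməʃjajasa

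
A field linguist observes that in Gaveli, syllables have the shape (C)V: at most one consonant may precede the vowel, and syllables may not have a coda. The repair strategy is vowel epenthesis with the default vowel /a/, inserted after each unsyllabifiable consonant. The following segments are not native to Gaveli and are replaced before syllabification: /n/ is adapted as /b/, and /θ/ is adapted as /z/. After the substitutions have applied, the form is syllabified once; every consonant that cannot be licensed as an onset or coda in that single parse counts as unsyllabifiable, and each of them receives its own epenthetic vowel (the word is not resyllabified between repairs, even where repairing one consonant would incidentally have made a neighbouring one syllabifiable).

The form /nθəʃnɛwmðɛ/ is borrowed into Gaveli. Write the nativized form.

bazəʃabɛwamaðɛ

Substitution: /n/ → /b/, /θ/ → /z/, giving /bzəʃbɛwmðɛ/.
Under (C)V, the unsyllabifiable consonants are /b/, /ʃ/, /w/, /m/ (no codas are permitted; onsets are limited to one consonant).
Each unlicensed consonant becomes the onset of a new syllable: /b/ → /ba/, /ʃ/ → /ʃa/, /w/ → /wa/, /m/ → /ma/.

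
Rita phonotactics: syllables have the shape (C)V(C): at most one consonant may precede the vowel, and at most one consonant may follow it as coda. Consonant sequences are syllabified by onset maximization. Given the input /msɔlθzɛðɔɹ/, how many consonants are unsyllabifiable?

Syllabifying with onset maximization leaves /m/, /θ/ stranded (at most one coda consonant is licensed; onsets are limited to one consonant).

2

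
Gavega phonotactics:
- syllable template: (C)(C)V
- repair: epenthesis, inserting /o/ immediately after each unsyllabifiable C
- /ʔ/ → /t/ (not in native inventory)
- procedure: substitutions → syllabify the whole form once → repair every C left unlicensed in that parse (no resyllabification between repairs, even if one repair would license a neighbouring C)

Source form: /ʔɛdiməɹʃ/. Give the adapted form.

tɛdiməɹoʃo

Substitution: /ʔ/ → /t/, giving /tɛdiməɹʃ/.
The consonants /ɹ/, /ʃ/ cannot be parsed into a legal (C)(C)V syllable (no codas are permitted; onsets may contain at most 2 consonants).
Epenthesis after each stranded consonant: /ɹ/ → /ɹo/, /ʃ/ → /ʃo/.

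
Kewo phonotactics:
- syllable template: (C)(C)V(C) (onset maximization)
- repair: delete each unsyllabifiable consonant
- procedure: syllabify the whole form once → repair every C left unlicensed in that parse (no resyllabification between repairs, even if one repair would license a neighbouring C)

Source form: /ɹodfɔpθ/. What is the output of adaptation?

ɹodfɔp

The consonants /θ/ cannot be parsed into a legal (C)(C)V(C) syllable (at most one coda consonant is licensed; onsets may contain at most 2 consonants).
Each unlicensed consonant is deleted: /θ/.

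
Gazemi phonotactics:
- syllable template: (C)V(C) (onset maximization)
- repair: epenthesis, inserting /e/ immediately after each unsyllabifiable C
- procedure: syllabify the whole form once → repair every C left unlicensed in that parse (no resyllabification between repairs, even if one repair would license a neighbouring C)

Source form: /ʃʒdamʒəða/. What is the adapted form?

ʃeʒedamʒəða

Under (C)V(C), the unsyllabifiable consonants are /ʃ/, /ʒ/ (at most one coda consonant is licensed; onsets are limited to one consonant).
Epenthesis after each stranded consonant: /ʃ/ → /ʃe/, /ʒ/ → /ʒe/.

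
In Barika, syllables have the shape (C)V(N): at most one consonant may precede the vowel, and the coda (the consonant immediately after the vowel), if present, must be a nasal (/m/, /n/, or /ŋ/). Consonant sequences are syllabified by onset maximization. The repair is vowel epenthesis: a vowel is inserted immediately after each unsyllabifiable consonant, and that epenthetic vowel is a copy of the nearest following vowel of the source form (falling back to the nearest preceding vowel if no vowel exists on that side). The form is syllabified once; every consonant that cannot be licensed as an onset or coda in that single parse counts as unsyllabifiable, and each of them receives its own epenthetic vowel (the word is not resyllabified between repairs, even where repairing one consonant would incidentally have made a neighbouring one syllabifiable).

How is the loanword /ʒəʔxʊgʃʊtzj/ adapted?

ʒəʔʊxʊgʊʃʊtʊzʊjʊ

Syllabifying with onset maximization leaves /ʔ/, /g/, /t/, /z/, /j/ stranded (only a nasal (/m/, /n/, or /ŋ/) is licensed in coda position; onsets are limited to one consonant).
Each unlicensed consonant becomes the onset of a new syllable: /ʔ/ → /ʔʊ/, /g/ → /gʊ/, /t/ → /tʊ/, /z/ → /zʊ/, /j/ → /jʊ/.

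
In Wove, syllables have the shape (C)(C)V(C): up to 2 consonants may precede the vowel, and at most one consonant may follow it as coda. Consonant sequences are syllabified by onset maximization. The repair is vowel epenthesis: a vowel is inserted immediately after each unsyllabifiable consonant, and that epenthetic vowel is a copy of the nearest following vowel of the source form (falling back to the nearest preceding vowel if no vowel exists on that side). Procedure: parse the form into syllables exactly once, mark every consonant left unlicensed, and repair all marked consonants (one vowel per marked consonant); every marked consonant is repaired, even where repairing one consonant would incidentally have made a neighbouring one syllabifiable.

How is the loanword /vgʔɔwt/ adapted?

vɔgʔɔwtɔ

Under (C)(C)V(C), the unsyllabifiable consonants are /v/, /t/ (at most one coda consonant is licensed; onsets may contain at most 2 consonants).
Inserting the epenthetic vowel yields /v/ → /vɔ/, /t/ → /tɔ/.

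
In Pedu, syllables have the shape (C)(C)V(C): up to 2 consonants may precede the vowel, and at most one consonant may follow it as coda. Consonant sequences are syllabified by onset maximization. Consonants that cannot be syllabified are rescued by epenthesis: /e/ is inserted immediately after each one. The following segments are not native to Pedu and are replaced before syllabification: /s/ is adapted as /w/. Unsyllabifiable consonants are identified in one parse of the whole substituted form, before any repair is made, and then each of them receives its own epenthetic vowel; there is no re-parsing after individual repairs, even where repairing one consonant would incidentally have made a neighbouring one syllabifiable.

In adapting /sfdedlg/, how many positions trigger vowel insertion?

3

After substitution the input is /wfdedlg/.
The unsyllabifiable consonants are /w/, /l/, /g/; each receives one epenthetic vowel.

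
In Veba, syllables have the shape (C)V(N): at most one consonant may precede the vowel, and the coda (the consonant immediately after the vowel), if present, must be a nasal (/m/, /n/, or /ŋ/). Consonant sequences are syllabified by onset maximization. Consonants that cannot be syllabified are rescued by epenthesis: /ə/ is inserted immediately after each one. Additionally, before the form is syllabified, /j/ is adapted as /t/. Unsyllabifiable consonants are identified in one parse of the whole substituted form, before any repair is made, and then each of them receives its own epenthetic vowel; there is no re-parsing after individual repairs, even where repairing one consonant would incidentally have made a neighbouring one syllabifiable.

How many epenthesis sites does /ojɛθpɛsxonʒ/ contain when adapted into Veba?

3

After substitution the input is /otɛθpɛsxonʒ/.
The unsyllabifiable consonants are /θ/, /s/, /ʒ/; each receives one epenthetic vowel.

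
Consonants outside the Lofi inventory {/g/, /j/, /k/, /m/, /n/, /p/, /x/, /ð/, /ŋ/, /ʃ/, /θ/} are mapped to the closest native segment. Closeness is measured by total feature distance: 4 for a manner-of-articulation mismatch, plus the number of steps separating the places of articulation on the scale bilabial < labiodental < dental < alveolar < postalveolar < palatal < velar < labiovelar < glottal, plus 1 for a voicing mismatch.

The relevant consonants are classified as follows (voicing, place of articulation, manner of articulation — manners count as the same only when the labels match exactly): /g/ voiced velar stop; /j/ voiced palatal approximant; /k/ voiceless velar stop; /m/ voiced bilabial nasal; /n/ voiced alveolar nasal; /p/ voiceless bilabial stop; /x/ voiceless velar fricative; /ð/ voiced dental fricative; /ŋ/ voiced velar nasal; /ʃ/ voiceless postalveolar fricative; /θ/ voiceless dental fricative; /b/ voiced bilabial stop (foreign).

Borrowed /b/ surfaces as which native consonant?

p

/p/ is closest: same manner (stop), place distance 0 (bilabial→bilabial), voicing differs (+1); total 1. Next closest is /m/ at distance 4.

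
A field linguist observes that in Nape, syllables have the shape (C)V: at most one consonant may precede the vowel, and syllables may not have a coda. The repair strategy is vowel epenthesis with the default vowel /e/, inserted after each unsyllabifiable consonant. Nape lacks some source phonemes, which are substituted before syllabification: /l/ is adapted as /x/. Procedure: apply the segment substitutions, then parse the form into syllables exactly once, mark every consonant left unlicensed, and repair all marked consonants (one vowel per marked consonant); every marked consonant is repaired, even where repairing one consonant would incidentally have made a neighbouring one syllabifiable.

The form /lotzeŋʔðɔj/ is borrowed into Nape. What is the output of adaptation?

xotezeŋeʔeðɔje

Substitution: /l/ → /x/, giving /xotzeŋʔðɔj/.
The consonants /t/, /ŋ/, /ʔ/, /j/ cannot be parsed into a legal (C)V syllable (no codas are permitted; onsets are limited to one consonant).
Inserting the epenthetic vowel yields /t/ → /te/, /ŋ/ → /ŋe/, /ʔ/ → /ʔe/, /j/ → /je/.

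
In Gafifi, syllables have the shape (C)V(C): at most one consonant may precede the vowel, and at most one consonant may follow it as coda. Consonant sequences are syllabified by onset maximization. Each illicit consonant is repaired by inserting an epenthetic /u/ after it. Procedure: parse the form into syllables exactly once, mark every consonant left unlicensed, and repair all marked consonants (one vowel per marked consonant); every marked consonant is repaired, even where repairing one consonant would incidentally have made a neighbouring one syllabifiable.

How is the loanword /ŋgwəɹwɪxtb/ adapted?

ŋuguwəɹwɪxtubu

Syllabifying with onset maximization leaves /ŋ/, /g/, /t/, /b/ stranded (at most one coda consonant is licensed; onsets are limited to one consonant).
Inserting the epenthetic vowel yields /ŋ/ → /ŋu/, /g/ → /gu/, /t/ → /tu/, /b/ → /bu/.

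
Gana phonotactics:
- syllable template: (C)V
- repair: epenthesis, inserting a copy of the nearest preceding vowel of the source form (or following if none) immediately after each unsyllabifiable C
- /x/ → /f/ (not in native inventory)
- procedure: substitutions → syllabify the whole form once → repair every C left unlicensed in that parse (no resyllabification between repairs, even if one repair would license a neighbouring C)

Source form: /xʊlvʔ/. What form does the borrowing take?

fʊlʊvʊʔʊ

Substitution: /x/ → /f/, giving /fʊlvʔ/.
The consonants /l/, /v/, /ʔ/ cannot be parsed into a legal (C)V syllable (no codas are permitted; onsets are limited to one consonant).
Each unlicensed consonant becomes the onset of a new syllable: /l/ → /lʊ/, /v/ → /vʊ/, /ʔ/ → /ʔʊ/.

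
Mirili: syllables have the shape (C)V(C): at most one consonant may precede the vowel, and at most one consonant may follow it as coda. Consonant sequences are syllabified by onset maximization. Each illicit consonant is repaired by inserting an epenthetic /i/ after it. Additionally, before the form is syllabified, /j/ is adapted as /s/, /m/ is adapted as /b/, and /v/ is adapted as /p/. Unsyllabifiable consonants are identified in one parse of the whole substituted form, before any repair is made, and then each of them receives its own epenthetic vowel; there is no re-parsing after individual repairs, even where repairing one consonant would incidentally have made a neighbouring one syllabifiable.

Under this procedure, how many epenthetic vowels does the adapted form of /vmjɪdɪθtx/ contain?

After substitution the input is /pbsɪdɪθtx/.
The unsyllabifiable consonants are /p/, /b/, /t/, /x/; each receives one epenthetic vowel.

4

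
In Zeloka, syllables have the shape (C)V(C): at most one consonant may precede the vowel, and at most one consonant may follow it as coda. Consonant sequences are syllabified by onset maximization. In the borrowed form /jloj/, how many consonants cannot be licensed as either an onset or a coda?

Syllabifying with onset maximization leaves /j/ stranded (at most one coda consonant is licensed; onsets are limited to one consonant).

1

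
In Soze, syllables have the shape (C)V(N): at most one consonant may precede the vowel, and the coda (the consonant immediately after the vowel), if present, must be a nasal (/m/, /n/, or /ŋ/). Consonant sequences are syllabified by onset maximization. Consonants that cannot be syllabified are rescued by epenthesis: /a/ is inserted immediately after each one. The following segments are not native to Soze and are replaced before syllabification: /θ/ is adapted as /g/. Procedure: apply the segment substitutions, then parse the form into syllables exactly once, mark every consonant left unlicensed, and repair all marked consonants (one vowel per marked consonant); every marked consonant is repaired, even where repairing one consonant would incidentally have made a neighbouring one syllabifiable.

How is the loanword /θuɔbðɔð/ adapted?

guɔbaðɔða

Substitution: /θ/ → /g/, giving /guɔbðɔð/.
The consonants /b/, /ð/ cannot be parsed into a legal (C)V(N) syllable (only a nasal (/m/, /n/, or /ŋ/) is licensed in coda position; onsets are limited to one consonant).
Inserting the epenthetic vowel yields /b/ → /ba/, /ð/ → /ða/.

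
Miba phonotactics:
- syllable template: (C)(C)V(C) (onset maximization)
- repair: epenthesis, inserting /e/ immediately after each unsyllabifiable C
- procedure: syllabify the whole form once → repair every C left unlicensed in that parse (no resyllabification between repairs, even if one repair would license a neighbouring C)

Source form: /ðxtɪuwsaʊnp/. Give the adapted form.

The consonants /ð/, /p/ cannot be parsed into a legal (C)(C)V(C) syllable (at most one coda consonant is licensed; onsets may contain at most 2 consonants).
Inserting the epenthetic vowel yields /ð/ → /ðe/, /p/ → /pe/.

ðextɪuwsaʊnpe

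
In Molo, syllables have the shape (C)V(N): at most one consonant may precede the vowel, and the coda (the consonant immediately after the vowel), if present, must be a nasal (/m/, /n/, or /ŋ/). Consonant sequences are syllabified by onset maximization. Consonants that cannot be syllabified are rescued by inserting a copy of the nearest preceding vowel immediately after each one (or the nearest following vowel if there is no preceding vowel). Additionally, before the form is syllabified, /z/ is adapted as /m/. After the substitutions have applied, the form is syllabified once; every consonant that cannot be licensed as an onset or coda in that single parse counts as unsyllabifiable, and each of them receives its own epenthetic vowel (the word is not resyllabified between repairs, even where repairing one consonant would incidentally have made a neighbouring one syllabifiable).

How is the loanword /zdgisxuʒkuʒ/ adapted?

Substitution: /z/ → /m/, giving /mdgisxuʒkuʒ/.
The consonants /m/, /d/, /s/, /ʒ/, /ʒ/ cannot be parsed into a legal (C)V(N) syllable (only a nasal (/m/, /n/, or /ŋ/) is licensed in coda position; onsets are limited to one consonant).
Each unlicensed consonant becomes the onset of a new syllable: /m/ → /mi/, /d/ → /di/, /s/ → /si/, /ʒ/ → /ʒu/, /ʒ/ → /ʒu/.

midigisixuʒukuʒu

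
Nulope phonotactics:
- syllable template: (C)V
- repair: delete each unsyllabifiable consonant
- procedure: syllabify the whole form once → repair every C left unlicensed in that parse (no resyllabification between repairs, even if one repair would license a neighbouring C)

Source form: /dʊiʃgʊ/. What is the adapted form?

Syllabifying with onset maximization leaves /ʃ/ stranded (no codas are permitted; onsets are limited to one consonant).
Each unlicensed consonant is deleted: /ʃ/.

dʊigʊ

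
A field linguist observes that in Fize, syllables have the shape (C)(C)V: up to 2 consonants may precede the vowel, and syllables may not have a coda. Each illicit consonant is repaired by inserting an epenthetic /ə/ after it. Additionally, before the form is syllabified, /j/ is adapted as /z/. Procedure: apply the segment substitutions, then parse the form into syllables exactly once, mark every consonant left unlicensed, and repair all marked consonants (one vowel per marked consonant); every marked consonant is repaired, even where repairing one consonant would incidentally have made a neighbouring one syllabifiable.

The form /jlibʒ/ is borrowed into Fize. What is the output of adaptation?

zlibəʒə

Substitution: /j/ → /z/, giving /zlibʒ/.
Under (C)(C)V, the unsyllabifiable consonants are /b/, /ʒ/ (no codas are permitted; onsets may contain at most 2 consonants).
Each unlicensed consonant becomes the onset of a new syllable: /b/ → /bə/, /ʒ/ → /ʒə/.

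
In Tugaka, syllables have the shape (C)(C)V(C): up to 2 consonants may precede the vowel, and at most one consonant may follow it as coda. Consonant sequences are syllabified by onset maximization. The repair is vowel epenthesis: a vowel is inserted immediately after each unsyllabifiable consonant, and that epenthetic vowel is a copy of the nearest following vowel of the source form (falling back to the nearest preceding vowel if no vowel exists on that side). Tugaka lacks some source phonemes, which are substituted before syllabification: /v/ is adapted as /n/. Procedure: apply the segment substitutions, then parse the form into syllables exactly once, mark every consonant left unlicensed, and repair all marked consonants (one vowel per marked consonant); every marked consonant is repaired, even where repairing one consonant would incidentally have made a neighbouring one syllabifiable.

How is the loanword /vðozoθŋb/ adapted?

Substitution: /v/ → /n/, giving /nðozoθŋb/.
Under (C)(C)V(C), the unsyllabifiable consonants are /ŋ/, /b/ (at most one coda consonant is licensed; onsets may contain at most 2 consonants).
Each unlicensed consonant becomes the onset of a new syllable: /ŋ/ → /ŋo/, /b/ → /bo/.

nðozoθŋobo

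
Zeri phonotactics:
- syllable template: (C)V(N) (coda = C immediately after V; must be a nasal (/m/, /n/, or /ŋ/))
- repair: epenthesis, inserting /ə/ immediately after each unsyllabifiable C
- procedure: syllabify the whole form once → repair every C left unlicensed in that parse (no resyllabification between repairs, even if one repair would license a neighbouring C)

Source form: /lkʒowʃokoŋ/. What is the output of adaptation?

ləkəʒowəʃokoŋ

Under (C)V(N), the unsyllabifiable consonants are /l/, /k/, /w/ (only a nasal (/m/, /n/, or /ŋ/) is licensed in coda position; onsets are limited to one consonant).
Inserting the epenthetic vowel yields /l/ → /lə/, /k/ → /kə/, /w/ → /wə/.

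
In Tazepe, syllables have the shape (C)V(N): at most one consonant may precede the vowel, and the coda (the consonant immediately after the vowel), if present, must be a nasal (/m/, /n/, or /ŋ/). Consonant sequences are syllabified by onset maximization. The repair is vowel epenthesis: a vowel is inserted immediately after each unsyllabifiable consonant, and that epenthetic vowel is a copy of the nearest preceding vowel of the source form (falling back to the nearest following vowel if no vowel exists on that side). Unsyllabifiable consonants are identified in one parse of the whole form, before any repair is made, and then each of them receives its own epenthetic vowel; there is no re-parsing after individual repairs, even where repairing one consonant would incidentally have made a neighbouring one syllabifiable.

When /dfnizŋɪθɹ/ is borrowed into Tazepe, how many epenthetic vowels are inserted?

5

The unsyllabifiable consonants are /d/, /f/, /z/, /θ/, /ɹ/; each receives one epenthetic vowel.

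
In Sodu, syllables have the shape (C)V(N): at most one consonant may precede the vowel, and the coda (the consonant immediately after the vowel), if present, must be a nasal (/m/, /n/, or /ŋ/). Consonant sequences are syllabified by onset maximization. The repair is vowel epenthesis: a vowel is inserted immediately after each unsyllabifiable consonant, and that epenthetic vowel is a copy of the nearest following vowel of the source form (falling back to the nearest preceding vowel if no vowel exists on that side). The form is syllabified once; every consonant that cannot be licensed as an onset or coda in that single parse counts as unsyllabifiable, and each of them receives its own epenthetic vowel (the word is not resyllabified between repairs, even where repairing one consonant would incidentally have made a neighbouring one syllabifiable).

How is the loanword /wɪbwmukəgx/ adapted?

Syllabifying with onset maximization leaves /b/, /w/, /g/, /x/ stranded (only a nasal (/m/, /n/, or /ŋ/) is licensed in coda position; onsets are limited to one consonant).
Inserting the epenthetic vowel yields /b/ → /bu/, /w/ → /wu/, /g/ → /gə/, /x/ → /xə/.

wɪbuwumukəgəxə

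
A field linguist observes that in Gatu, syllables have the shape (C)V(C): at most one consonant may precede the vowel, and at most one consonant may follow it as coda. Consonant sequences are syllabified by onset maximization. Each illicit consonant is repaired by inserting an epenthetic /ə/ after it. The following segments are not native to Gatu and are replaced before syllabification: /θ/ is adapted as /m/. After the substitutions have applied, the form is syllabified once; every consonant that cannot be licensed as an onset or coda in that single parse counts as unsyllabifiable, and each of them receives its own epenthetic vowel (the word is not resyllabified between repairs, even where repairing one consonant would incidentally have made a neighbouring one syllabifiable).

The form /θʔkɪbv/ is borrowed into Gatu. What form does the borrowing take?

Substitution: /θ/ → /m/, giving /mʔkɪbv/.
Under (C)V(C), the unsyllabifiable consonants are /m/, /ʔ/, /v/ (at most one coda consonant is licensed; onsets are limited to one consonant).
Each unlicensed consonant becomes the onset of a new syllable: /m/ → /mə/, /ʔ/ → /ʔə/, /v/ → /və/.

məʔəkɪbvə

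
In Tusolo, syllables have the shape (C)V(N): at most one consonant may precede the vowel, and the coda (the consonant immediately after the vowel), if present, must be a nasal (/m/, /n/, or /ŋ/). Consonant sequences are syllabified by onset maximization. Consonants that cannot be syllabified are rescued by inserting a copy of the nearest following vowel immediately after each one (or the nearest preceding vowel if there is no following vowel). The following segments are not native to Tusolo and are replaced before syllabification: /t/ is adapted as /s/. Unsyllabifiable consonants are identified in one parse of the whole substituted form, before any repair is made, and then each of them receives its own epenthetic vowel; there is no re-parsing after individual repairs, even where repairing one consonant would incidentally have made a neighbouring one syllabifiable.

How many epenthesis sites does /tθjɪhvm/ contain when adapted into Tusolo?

5

After substitution the input is /sθjɪhvm/.
The unsyllabifiable consonants are /s/, /θ/, /h/, /v/, /m/; each receives one epenthetic vowel.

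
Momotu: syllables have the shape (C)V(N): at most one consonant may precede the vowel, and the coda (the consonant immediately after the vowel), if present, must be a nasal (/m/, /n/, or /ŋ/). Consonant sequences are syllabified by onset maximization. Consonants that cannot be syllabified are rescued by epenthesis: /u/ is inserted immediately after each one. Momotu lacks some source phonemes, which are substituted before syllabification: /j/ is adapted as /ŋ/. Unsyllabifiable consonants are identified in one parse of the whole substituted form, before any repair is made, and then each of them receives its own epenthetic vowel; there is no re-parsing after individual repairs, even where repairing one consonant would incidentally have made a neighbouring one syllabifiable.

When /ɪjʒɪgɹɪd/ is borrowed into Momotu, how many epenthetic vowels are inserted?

After substitution the input is /ɪŋʒɪgɹɪd/.
The unsyllabifiable consonants are /g/, /d/; each receives one epenthetic vowel.

2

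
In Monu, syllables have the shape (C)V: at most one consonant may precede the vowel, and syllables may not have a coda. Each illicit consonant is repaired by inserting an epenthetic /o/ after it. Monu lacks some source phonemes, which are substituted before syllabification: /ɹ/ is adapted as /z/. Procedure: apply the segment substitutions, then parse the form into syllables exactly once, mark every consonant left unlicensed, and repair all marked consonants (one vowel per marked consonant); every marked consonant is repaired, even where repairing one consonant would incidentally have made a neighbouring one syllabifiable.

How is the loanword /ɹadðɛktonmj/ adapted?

Substitution: /ɹ/ → /z/, giving /zadðɛktonmj/.
Under (C)V, the unsyllabifiable consonants are /d/, /k/, /n/, /m/, /j/ (no codas are permitted; onsets are limited to one consonant).
Inserting the epenthetic vowel yields /d/ → /do/, /k/ → /ko/, /n/ → /no/, /m/ → /mo/, /j/ → /jo/.

zadoðɛkotonomojo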